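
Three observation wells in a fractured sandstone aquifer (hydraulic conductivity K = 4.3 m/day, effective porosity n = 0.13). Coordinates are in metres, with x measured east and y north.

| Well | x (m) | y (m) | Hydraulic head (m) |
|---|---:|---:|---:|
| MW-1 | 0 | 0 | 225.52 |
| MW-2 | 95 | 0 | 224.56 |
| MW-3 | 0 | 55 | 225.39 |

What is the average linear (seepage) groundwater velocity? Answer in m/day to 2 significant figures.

0.34 m/day

∂h/∂x = (224.56 − 225.52) / (95 − 0) = -0.01011
∂h/∂y = (225.39 − 225.52) / (55 − 0) = -0.002364
|∇h| = √(-0.01011² + -0.002364²) = 0.01038
Seepage velocity v = K·i/n = 4.3 × 0.01038 / 0.13 = 0.3433 m/day.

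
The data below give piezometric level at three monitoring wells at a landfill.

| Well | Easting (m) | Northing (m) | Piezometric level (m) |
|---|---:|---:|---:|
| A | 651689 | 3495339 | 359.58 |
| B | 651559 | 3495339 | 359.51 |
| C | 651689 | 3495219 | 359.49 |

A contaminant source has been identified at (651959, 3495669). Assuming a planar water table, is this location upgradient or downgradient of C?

upgradient

∂h/∂x = (359.51 − 359.58) / (651559 − 651689) = +0.0005385
∂h/∂y = (359.49 − 359.58) / (3495219 − 3495339) = +0.0007500
Head at (651959, 3495669) = 359.58 + (+0.0005385)·(270) + (+0.0007500)·(330) = 359.97 m.
That is higher than the 359.49 m at C, so the point is upgradient.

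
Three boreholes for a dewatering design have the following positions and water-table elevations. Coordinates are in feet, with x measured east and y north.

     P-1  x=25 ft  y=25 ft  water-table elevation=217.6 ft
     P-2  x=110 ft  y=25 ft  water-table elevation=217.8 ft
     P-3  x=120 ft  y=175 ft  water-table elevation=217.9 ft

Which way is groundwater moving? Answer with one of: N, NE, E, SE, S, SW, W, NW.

W

With h = a·x + b·y + c and P-1 as origin, the differences give:
  85·a + 0·b = +0.2
  95·a + 150·b = +0.3
Eliminate b (×150 and ×0, subtract): 12750·a = 30.00 → a = ∂h/∂x = +0.002353
Back-substitute: b = ∂h/∂y = +0.0005098.
Flow = −∇h = (-0.002353 east, -0.0005098 north), which points west.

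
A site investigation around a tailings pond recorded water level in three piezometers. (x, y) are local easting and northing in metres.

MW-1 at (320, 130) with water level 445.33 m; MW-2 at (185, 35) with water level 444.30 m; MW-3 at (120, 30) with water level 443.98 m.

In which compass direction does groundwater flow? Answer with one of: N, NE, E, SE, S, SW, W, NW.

Three-point gradient (reference MW-1): Δ to MW-2 = (-135, -95, -1.03), Δ to MW-3 = (-200, -100, -1.35).
∂h/∂x = +0.004591, ∂h/∂y = +0.004318 (det = -5500).
Flow = −∇h = (-0.004591 east, -0.004318 north), which points southwest.

SW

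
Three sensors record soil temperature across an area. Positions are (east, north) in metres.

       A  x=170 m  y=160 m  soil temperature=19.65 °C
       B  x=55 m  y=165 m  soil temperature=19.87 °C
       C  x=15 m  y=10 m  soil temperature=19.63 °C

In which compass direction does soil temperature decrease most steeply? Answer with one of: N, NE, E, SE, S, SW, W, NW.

SE

With T = a·x + b·y + c and A as origin, the differences give:
  (-115)·a + 5·b = +0.22
  (-155)·a + (-150)·b = -0.02
Eliminate b (×(-150) and ×5, subtract): 18025·a = -32.900 → a = ∂T/∂x = -0.001825
Back-substitute: b = ∂T/∂y = +0.002019.
Steepest decrease is along −∇f = (+0.001825 E, -0.002019 N) → southeast.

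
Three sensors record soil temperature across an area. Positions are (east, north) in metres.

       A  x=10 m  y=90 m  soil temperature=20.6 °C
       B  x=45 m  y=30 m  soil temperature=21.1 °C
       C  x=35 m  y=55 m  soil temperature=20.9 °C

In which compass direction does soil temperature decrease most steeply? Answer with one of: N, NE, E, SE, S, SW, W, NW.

N

Differences from A: to B (Δx, Δy, Δh) = (35, -60, +0.5); to C = (25, -35, +0.3).
Determinant of the coordinate differences = 35·(-35) − 25·(-60) = 275.
∂T/∂x = [(+0.5)·(-35) − (+0.3)·(-60)] / 275 = +0.001818
∂T/∂y = [35·(+0.3) − 25·(+0.5)] / 275 = -0.007273
Steepest decrease is along −∇f = (-0.001818 E, +0.007273 N) → north.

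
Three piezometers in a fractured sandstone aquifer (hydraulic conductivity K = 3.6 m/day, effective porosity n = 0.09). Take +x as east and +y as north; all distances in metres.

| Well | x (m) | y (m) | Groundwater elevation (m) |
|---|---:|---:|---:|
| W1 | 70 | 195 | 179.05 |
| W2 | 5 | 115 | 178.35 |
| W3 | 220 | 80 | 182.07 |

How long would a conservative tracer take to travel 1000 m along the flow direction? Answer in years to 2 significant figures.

Three-point gradient (reference W1): Δ to W2 = (-65, -80, -0.70), Δ to W3 = (150, -115, +3.02).
∂h/∂x = +0.01654, ∂h/∂y = -0.004688 (det = 19475).
|∇h| = √(0.01654² + -0.004688²) = 0.01719
Seepage velocity v = K·i/n = 3.6 × 0.01719 / 0.09 = 0.6876 m/day.
t = 1000 / 0.6876 = 1454 days = 3.98 years.

4.0 years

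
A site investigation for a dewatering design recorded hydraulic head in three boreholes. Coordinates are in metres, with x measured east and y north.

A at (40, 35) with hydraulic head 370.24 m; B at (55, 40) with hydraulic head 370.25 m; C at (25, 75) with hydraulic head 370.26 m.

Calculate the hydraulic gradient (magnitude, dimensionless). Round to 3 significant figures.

0.000801

With h = a·x + b·y + c and A as origin, the differences give:
  15·a + 5·b = +0.01
  (-15)·a + 40·b = +0.02
Eliminate b (×40 and ×5, subtract): 675·a = 0.300 → a = ∂h/∂x = +0.0004444
Back-substitute: b = ∂h/∂y = +0.0006667.
|∇h| = √(0.0004444² + 0.0006667²) = 0.0008012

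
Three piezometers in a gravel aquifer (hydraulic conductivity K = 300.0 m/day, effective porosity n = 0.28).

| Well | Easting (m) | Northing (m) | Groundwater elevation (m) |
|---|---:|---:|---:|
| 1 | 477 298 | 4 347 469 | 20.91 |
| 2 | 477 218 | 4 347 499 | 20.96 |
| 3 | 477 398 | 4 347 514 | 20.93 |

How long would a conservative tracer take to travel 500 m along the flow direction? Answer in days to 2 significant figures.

450 days

Taking 1 as reference: 2−1 = (-80, 30, +0.05); 3−1 = (100, 45, +0.02).
Solve a·Δx + b·Δy = Δh: det = (-80)·45 − 100·30 = -6600.
∂h/∂x = [(+0.05)·45 − (+0.02)·30] / -6600 = -0.0002500
∂h/∂y = [(-80)·(+0.02) − 100·(+0.05)] / -6600 = +0.001000
|∇h| = √(-0.0002500² + 0.001000²) = 0.001031
Seepage velocity v = K·i/n = 300.0 × 0.001031 / 0.28 = 1.105 m/day.
t = 500 / 1.105 = 452.5 days.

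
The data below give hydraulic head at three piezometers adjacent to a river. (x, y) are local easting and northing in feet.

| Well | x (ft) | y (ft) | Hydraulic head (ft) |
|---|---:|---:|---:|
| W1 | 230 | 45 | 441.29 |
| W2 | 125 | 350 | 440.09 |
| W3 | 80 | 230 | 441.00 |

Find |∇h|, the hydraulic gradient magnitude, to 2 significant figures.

With h = a·x + b·y + c and W1 as origin, the differences give:
  (-105)·a + 305·b = -1.20
  (-150)·a + 185·b = -0.29
Eliminate b (×185 and ×305, subtract): 26325·a = -133.550 → a = ∂h/∂x = -0.005073
Back-substitute: b = ∂h/∂y = -0.005681.
|∇h| = √(-0.005073² + -0.005681²) = 0.007616

0.0076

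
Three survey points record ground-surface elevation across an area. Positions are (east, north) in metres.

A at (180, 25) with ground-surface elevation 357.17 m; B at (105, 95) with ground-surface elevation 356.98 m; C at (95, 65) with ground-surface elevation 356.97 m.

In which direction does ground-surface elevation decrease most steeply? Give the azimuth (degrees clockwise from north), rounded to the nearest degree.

280°

With z = a·x + b·y + c and A as origin, the differences give:
  (-75)·a + 70·b = -0.19
  (-85)·a + 40·b = -0.20
Eliminate b (×40 and ×70, subtract): 2950·a = 6.400 → a = ∂z/∂x = +0.002169
Back-substitute: b = ∂z/∂y = -0.0003898.
Steepest decrease is along −∇f: components (-0.002169 E, +0.0003898 N).
Azimuth = atan2(-0.002169, +0.0003898) = 280.2° ≈ 280°.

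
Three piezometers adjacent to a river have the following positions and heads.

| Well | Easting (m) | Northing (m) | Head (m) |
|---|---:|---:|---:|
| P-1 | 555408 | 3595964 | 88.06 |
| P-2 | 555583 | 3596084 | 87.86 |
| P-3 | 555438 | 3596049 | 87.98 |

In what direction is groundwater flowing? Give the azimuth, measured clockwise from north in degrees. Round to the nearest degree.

Taking P-1 as reference: P-2−P-1 = (175, 120, -0.20); P-3−P-1 = (30, 85, -0.08).
Determinant of the coordinate differences = 175·85 − 30·120 = 11275.
∂h/∂x = [(-0.20)·85 − (-0.08)·120] / 11275 = -0.0006563
∂h/∂y = [175·(-0.08) − 30·(-0.20)] / 11275 = -0.0007095
Flow direction (−∇h) has components (+0.0006563 E, +0.0007095 N).
Azimuth = atan2(E, N) = atan2(+0.0006563, +0.0007095) = 42.8° ≈ 043°.

043°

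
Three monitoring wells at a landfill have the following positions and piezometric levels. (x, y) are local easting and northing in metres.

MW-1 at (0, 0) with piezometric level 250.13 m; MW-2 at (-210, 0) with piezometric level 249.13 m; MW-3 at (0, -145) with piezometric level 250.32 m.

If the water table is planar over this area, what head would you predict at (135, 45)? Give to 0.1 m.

250.7 m

∂h/∂x = (249.13 − 250.13) / (-210 − 0) = +0.004762
∂h/∂y = (250.32 − 250.13) / (-145 − 0) = -0.001310
h(135, 45) = 250.13 + (+0.004762)·(135) + (-0.001310)·(45) = 250.13 +0.643 -0.059 = 250.714 m.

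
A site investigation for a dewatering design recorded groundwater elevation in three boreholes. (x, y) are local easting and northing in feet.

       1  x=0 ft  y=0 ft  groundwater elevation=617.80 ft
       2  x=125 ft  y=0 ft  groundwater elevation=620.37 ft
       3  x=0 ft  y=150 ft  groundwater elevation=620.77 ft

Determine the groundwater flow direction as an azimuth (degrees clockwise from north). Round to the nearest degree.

∂h/∂x = (620.37 − 617.80) / (125 − 0) = +0.02056
∂h/∂y = (620.77 − 617.80) / (150 − 0) = +0.01980
Flow direction (−∇h) has components (-0.02056 E, -0.01980 N).
Azimuth = atan2(E, N) = atan2(-0.02056, -0.01980) = 226.1° ≈ 226°.

226°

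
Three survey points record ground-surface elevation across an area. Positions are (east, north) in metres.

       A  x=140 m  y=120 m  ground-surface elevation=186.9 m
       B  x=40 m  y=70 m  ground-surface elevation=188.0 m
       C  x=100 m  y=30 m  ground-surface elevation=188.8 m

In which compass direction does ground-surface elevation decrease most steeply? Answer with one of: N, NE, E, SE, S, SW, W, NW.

N

Differences from A: to B (Δx, Δy, Δh) = (-100, -50, +1.1); to C = (-40, -90, +1.9).
Solve a·Δx + b·Δy = Δz: det = (-100)·(-90) − (-40)·(-50) = 7000.
∂z/∂x = [(+1.1)·(-90) − (+1.9)·(-50)] / 7000 = -0.0005714
∂z/∂y = [(-100)·(+1.9) − (-40)·(+1.1)] / 7000 = -0.02086
Steepest decrease is along −∇f = (+0.0005714 E, +0.02086 N) → north.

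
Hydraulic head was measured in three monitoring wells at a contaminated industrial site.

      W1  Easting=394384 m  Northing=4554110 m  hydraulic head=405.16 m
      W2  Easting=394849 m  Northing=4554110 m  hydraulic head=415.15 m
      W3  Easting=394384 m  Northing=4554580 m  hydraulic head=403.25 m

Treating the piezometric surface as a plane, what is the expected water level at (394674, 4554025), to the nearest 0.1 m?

∂h/∂x = (415.15 − 405.16) / (394849 − 394384) = +0.02148
∂h/∂y = (403.25 − 405.16) / (4554580 − 4554110) = -0.004064
h(394674, 4554025) = 405.16 + (+0.02148)·(290) + (-0.004064)·(-85) = 405.16 +6.230 +0.345 = 411.736 m.

411.7 m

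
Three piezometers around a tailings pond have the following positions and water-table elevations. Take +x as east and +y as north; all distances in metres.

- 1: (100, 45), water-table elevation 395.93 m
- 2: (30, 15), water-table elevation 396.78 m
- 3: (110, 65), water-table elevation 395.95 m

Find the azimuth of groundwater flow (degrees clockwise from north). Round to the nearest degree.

119°

Differences from 1: to 2 (Δx, Δy, Δh) = (-70, -30, +0.85); to 3 = (10, 20, +0.02).
Solve a·Δx + b·Δy = Δh: det = (-70)·20 − 10·(-30) = -1100.
∂h/∂x = [(+0.85)·20 − (+0.02)·(-30)] / -1100 = -0.01600
∂h/∂y = [(-70)·(+0.02) − 10·(+0.85)] / -1100 = +0.009000
Flow direction (−∇h) has components (+0.01600 E, -0.009000 N).
Azimuth = atan2(E, N) = atan2(+0.01600, -0.009000) = 119.4° ≈ 119°.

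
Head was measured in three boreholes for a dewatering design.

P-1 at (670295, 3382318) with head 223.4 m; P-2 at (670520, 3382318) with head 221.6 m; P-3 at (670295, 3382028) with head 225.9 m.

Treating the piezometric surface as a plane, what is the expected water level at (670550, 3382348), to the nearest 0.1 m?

∂h/∂x = (221.6 − 223.4) / (670520 − 670295) = -0.008000
∂h/∂y = (225.9 − 223.4) / (3382028 − 3382318) = -0.008621
h(670550, 3382348) = 223.4 + (-0.008000)·(255) + (-0.008621)·(30) = 223.4 -2.040 -0.259 = 221.101 m.

221.1 m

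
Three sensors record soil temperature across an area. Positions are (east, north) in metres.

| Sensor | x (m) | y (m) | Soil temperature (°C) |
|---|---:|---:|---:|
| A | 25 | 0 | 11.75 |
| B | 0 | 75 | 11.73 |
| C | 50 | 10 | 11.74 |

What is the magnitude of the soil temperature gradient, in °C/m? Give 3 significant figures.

0.000438 °C/m

With T = a·x + b·y + c and A as origin, the differences give:
  (-25)·a + 75·b = -0.02
  25·a + 10·b = -0.01
Eliminate b (×10 and ×75, subtract): -2125·a = 0.550 → a = ∂T/∂x = -0.0002588
Back-substitute: b = ∂T/∂y = -0.0003529.
|∇f| = √(-0.0002588² + -0.0003529²) = 0.0004376 °C/m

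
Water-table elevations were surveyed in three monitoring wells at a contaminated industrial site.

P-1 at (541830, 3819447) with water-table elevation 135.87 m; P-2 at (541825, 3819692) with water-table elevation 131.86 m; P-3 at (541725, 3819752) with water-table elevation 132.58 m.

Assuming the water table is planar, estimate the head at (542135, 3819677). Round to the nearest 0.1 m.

126.8 m

Differences from P-1: to P-2 (Δx, Δy, Δh) = (-5, 245, -4.01); to P-3 = (-105, 305, -3.29).
Solve a·Δx + b·Δy = Δh: det = (-5)·305 − (-105)·245 = 24200.
∂h/∂x = [(-4.01)·305 − (-3.29)·245] / 24200 = -0.01723
∂h/∂y = [(-5)·(-3.29) − (-105)·(-4.01)] / 24200 = -0.01672
h(542135, 3819677) = 135.87 + (-0.01723)·(305) + (-0.01672)·(230) = 135.87 -5.256 -3.845 = 126.769 m.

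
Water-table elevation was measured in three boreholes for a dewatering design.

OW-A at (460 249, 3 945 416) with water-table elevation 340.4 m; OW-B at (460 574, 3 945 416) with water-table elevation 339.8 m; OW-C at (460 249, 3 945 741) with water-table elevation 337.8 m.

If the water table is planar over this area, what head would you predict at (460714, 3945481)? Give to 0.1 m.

339.0 m

∂h/∂x = (339.8 − 340.4) / (460574 − 460249) = -0.001846
∂h/∂y = (337.8 − 340.4) / (3945741 − 3945416) = -0.008000
h(460714, 3945481) = 340.4 + (-0.001846)·(465) + (-0.008000)·(65) = 340.4 -0.858 -0.520 = 339.022 m.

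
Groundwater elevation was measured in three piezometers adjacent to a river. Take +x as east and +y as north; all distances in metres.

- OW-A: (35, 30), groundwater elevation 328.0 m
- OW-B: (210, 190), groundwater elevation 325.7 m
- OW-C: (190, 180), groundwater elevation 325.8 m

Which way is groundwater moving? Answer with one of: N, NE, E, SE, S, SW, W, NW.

N

Three-point gradient (reference OW-A): Δ to OW-B = (175, 160, -2.3), Δ to OW-C = (155, 150, -2.2).
∂h/∂x = +0.004828, ∂h/∂y = -0.01966 (det = 1450).
Flow = −∇h = (-0.004828 east, +0.01966 north), which points north.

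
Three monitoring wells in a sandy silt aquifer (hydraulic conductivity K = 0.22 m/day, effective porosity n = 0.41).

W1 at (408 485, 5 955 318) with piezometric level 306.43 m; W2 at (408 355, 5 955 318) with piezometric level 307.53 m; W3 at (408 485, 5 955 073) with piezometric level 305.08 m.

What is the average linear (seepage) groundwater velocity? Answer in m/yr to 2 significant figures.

2.0 m/yr

∂h/∂x = (307.53 − 306.43) / (408355 − 408485) = -0.008462
∂h/∂y = (305.08 − 306.43) / (5955073 − 5955318) = +0.005510
|∇h| = √(-0.008462² + 0.005510²) = 0.0101
Seepage velocity v = K·i/n = 0.22 × 0.0101 / 0.41 = 0.00542 m/day = 1.98 m/yr.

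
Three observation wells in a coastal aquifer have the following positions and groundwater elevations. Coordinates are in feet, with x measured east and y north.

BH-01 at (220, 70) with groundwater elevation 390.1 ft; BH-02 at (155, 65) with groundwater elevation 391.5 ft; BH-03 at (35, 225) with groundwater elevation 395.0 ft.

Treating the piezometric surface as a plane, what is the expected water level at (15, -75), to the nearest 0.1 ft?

393.8 ft

Taking BH-01 as reference: BH-02−BH-01 = (-65, -5, +1.4); BH-03−BH-01 = (-185, 155, +4.9).
Determinant of the coordinate differences = (-65)·155 − (-185)·(-5) = -11000.
∂h/∂x = [(+1.4)·155 − (+4.9)·(-5)] / -11000 = -0.02195
∂h/∂y = [(-65)·(+4.9) − (-185)·(+1.4)] / -11000 = +0.005409
h(15, -75) = 390.1 + (-0.02195)·(-205) + (+0.005409)·(-145) = 390.1 +4.501 -0.784 = 393.816 ft.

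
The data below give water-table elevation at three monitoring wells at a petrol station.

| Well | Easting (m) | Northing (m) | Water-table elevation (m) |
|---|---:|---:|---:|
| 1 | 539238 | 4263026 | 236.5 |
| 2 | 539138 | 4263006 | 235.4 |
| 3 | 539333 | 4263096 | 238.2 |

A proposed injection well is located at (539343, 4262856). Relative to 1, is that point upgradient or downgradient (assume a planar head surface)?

Differences from 1: to 2 (Δx, Δy, Δh) = (-100, -20, -1.1); to 3 = (95, 70, +1.7).
Determinant of the coordinate differences = (-100)·70 − 95·(-20) = -5100.
∂h/∂x = [(-1.1)·70 − (+1.7)·(-20)] / -5100 = +0.008431
∂h/∂y = [(-100)·(+1.7) − 95·(-1.1)] / -5100 = +0.01284
Head at (539343, 4262856) = 236.5 + (+0.008431)·(105) + (+0.01284)·(-170) = 235.20 m.
That is lower than the 236.5 m at 1, so the point is downgradient.

downgradient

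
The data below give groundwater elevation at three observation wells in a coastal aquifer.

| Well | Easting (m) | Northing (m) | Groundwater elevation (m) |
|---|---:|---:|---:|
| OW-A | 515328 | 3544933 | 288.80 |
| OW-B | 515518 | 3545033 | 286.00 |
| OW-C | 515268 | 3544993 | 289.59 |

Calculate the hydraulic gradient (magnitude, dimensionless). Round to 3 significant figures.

0.0142

With h = a·x + b·y + c and OW-A as origin, the differences give:
  190·a + 100·b = -2.80
  (-60)·a + 60·b = +0.79
Eliminate b (×60 and ×100, subtract): 17400·a = -247.000 → a = ∂h/∂x = -0.01420
Back-substitute: b = ∂h/∂y = -0.001029.
|∇h| = √(-0.01420² + -0.001029²) = 0.01424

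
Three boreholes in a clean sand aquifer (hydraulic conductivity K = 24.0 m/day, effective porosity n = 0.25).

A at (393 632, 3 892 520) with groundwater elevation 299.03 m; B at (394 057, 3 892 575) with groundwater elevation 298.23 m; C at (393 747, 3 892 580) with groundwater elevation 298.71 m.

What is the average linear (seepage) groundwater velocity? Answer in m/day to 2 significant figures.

With h = a·x + b·y + c and A as origin, the differences give:
  425·a + 55·b = -0.80
  115·a + 60·b = -0.32
Eliminate b (×60 and ×55, subtract): 19175·a = -30.400 → a = ∂h/∂x = -0.001585
Back-substitute: b = ∂h/∂y = -0.002295.
|∇h| = √(-0.001585² + -0.002295²) = 0.002789
Seepage velocity v = K·i/n = 24.0 × 0.002789 / 0.25 = 0.2677 m/day.

0.27 m/day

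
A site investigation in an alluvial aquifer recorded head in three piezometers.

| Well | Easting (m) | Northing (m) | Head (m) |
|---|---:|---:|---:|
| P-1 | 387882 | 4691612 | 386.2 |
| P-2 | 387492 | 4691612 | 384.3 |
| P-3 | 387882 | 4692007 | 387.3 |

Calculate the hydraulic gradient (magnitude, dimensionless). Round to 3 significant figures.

∂h/∂x = (384.3 − 386.2) / (387492 − 387882) = +0.004872
∂h/∂y = (387.3 − 386.2) / (4692007 − 4691612) = +0.002785
|∇h| = √(0.004872² + 0.002785²) = 0.005612

0.00561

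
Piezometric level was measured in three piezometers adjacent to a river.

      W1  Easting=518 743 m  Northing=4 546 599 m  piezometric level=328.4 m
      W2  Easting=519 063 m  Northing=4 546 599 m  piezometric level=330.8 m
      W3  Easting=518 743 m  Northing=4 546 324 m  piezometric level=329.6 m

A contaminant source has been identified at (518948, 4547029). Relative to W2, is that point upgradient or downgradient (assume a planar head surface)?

∂h/∂x = (330.8 − 328.4) / (519063 − 518743) = +0.007500
∂h/∂y = (329.6 − 328.4) / (4546324 − 4546599) = -0.004364
Head at (518948, 4547029) = 328.4 + (+0.007500)·(205) + (-0.004364)·(430) = 328.06 m.
That is lower than the 330.8 m at W2, so the point is downgradient.

downgradient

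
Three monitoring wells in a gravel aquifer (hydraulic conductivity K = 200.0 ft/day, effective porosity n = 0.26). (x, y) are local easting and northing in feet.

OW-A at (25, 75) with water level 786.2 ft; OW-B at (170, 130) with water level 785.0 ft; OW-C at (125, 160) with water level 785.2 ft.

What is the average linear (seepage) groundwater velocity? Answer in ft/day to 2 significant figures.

Taking OW-A as reference: OW-B−OW-A = (145, 55, -1.2); OW-C−OW-A = (100, 85, -1.0).
Determinant of the coordinate differences = 145·85 − 100·55 = 6825.
∂h/∂x = [(-1.2)·85 − (-1.0)·55] / 6825 = -0.006886
∂h/∂y = [145·(-1.0) − 100·(-1.2)] / 6825 = -0.003663
|∇h| = √(-0.006886² + -0.003663²) = 0.0078
Seepage velocity v = K·i/n = 200.0 × 0.0078 / 0.26 = 6 ft/day.

6.0 ft/day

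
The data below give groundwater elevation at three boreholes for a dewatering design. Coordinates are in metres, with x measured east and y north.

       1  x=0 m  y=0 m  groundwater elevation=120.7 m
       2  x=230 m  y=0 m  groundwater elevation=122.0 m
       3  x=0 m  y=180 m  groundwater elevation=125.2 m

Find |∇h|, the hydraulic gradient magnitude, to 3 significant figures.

0.0256

∂h/∂x = (122.0 − 120.7) / (230 − 0) = +0.005652
∂h/∂y = (125.2 − 120.7) / (180 − 0) = +0.02500
|∇h| = √(0.005652² + 0.02500²) = 0.02563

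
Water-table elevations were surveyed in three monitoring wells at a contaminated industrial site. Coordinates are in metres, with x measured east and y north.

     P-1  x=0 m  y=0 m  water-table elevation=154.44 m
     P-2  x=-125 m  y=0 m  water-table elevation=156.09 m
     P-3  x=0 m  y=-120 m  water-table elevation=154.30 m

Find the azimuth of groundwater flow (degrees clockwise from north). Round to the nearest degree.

095°

∂h/∂x = (156.09 − 154.44) / (-125 − 0) = -0.01320
∂h/∂y = (154.30 − 154.44) / (-120 − 0) = +0.001167
Flow direction (−∇h) has components (+0.01320 E, -0.001167 N).
Azimuth = atan2(E, N) = atan2(+0.01320, -0.001167) = 95.1° ≈ 095°.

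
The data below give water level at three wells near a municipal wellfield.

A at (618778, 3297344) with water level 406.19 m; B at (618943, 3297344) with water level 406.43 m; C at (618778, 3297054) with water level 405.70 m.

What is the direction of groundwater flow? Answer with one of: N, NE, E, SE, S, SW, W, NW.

∂h/∂x = (406.43 − 406.19) / (618943 − 618778) = +0.001455
∂h/∂y = (405.70 − 406.19) / (3297054 − 3297344) = +0.001690
Flow = −∇h = (-0.001455 east, -0.001690 north), which points southwest.

SW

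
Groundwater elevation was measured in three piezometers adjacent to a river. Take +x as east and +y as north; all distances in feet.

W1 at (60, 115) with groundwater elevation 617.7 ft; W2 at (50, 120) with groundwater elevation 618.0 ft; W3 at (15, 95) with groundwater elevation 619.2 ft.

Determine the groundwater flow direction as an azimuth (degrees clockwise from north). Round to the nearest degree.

Taking W1 as reference: W2−W1 = (-10, 5, +0.3); W3−W1 = (-45, -20, +1.5).
Determinant of the coordinate differences = (-10)·(-20) − (-45)·5 = 425.
∂h/∂x = [(+0.3)·(-20) − (+1.5)·5] / 425 = -0.03176
∂h/∂y = [(-10)·(+1.5) − (-45)·(+0.3)] / 425 = -0.003529
Flow direction (−∇h) has components (+0.03176 E, +0.003529 N).
Azimuth = atan2(E, N) = atan2(+0.03176, +0.003529) = 83.7° ≈ 084°.

084°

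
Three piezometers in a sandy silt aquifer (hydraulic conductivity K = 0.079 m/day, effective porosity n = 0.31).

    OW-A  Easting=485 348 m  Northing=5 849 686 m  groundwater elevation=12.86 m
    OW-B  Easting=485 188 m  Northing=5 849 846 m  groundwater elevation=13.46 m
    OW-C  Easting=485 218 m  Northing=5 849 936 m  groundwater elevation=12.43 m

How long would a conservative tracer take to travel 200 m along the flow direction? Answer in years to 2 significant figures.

160 years

With h = a·x + b·y + c and OW-A as origin, the differences give:
  (-160)·a + 160·b = +0.60
  (-130)·a + 250·b = -0.43
Eliminate b (×250 and ×160, subtract): -19200·a = 218.800 → a = ∂h/∂x = -0.01140
Back-substitute: b = ∂h/∂y = -0.007646.
|∇h| = √(-0.01140² + -0.007646²) = 0.01373
Seepage velocity v = K·i/n = 0.079 × 0.01373 / 0.31 = 0.003499 m/day.
t = 200 / 0.003499 = 5.716e+04 days = 156 years.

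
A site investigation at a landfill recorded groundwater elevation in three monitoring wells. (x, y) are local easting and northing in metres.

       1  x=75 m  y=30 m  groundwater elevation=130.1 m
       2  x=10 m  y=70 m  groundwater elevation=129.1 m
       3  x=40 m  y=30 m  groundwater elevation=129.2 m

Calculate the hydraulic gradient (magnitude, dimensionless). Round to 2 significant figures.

Three-point gradient (reference 1): Δ to 2 = (-65, 40, -1.0), Δ to 3 = (-35, 0, -0.9).
∂h/∂x = +0.02571, ∂h/∂y = +0.01679 (det = 1400).
|∇h| = √(0.02571² + 0.01679²) = 0.03071

0.031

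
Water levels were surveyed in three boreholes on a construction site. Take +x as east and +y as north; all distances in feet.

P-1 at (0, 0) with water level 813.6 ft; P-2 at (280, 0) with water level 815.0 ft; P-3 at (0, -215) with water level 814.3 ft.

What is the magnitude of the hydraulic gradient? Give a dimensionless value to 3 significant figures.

0.00597

∂h/∂x = (815.0 − 813.6) / (280 − 0) = +0.005000
∂h/∂y = (814.3 − 813.6) / (-215 − 0) = -0.003256
|∇h| = √(0.005000² + -0.003256²) = 0.005967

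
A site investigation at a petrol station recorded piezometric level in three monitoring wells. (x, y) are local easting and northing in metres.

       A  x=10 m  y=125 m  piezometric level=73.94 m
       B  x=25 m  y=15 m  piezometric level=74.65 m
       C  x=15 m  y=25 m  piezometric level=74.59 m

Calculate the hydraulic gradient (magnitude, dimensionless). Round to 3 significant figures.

Three-point gradient (reference A): Δ to B = (15, -110, +0.71), Δ to C = (5, -100, +0.65).
∂h/∂x = -0.0005263, ∂h/∂y = -0.006526 (det = -950).
|∇h| = √(-0.0005263² + -0.006526²) = 0.006547

0.00655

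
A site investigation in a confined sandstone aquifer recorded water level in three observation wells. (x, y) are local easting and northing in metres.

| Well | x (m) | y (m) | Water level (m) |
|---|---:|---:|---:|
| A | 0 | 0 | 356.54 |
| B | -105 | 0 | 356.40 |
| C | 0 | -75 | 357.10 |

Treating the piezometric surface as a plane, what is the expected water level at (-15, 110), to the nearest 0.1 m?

355.7 m

∂h/∂x = (356.40 − 356.54) / (-105 − 0) = +0.001333
∂h/∂y = (357.10 − 356.54) / (-75 − 0) = -0.007467
h(-15, 110) = 356.54 + (+0.001333)·(-15) + (-0.007467)·(110) = 356.54 -0.020 -0.821 = 355.699 m.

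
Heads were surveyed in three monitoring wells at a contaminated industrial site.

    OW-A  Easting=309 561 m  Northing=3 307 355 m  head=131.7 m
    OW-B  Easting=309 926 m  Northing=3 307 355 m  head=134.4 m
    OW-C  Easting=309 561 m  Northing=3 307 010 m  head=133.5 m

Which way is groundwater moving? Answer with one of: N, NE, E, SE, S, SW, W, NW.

∂h/∂x = (134.4 − 131.7) / (309926 − 309561) = +0.007397
∂h/∂y = (133.5 − 131.7) / (3307010 − 3307355) = -0.005217
Flow = −∇h = (-0.007397 east, +0.005217 north), which points northwest.

NW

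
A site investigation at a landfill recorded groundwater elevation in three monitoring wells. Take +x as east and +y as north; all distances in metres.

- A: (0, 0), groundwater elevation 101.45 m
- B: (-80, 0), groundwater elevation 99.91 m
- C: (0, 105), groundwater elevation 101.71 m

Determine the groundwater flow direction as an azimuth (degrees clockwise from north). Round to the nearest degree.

263°

∂h/∂x = (99.91 − 101.45) / (-80 − 0) = +0.01925
∂h/∂y = (101.71 − 101.45) / (105 − 0) = +0.002476
Flow direction (−∇h) has components (-0.01925 E, -0.002476 N).
Azimuth = atan2(E, N) = atan2(-0.01925, -0.002476) = 262.7° ≈ 263°.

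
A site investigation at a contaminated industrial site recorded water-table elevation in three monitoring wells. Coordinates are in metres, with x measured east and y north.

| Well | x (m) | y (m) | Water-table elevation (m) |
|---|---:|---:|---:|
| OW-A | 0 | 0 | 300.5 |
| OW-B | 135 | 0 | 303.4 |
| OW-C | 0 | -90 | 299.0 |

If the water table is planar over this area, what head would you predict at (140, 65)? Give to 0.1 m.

304.6 m

∂h/∂x = (303.4 − 300.5) / (135 − 0) = +0.02148
∂h/∂y = (299.0 − 300.5) / (-90 − 0) = +0.01667
h(140, 65) = 300.5 + (+0.02148)·(140) + (+0.01667)·(65) = 300.5 +3.007 +1.083 = 304.591 m.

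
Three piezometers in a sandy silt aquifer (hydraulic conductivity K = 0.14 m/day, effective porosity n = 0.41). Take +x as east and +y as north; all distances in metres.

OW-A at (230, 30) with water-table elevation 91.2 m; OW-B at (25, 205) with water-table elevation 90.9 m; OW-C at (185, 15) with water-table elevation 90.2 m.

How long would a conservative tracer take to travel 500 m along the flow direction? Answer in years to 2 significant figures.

Differences from OW-A: to OW-B (Δx, Δy, Δh) = (-205, 175, -0.3); to OW-C = (-45, -15, -1.0).
Determinant of the coordinate differences = (-205)·(-15) − (-45)·175 = 10950.
∂h/∂x = [(-0.3)·(-15) − (-1.0)·175] / 10950 = +0.01639
∂h/∂y = [(-205)·(-1.0) − (-45)·(-0.3)] / 10950 = +0.01749
|∇h| = √(0.01639² + 0.01749²) = 0.02397
Seepage velocity v = K·i/n = 0.14 × 0.02397 / 0.41 = 0.008185 m/day.
t = 500 / 0.008185 = 6.109e+04 days = 167 years.

170 years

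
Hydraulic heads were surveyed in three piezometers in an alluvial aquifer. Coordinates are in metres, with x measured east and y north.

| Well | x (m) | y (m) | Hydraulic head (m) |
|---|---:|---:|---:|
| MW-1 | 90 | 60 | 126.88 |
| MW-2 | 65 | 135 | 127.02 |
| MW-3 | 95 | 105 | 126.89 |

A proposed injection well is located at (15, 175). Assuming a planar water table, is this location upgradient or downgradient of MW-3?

Taking MW-1 as reference: MW-2−MW-1 = (-25, 75, +0.14); MW-3−MW-1 = (5, 45, +0.01).
Determinant of the coordinate differences = (-25)·45 − 5·75 = -1500.
∂h/∂x = [(+0.14)·45 − (+0.01)·75] / -1500 = -0.003700
∂h/∂y = [(-25)·(+0.01) − 5·(+0.14)] / -1500 = +0.0006333
Head at (15, 175) = 126.88 + (-0.003700)·(-75) + (+0.0006333)·(115) = 127.23 m.
That is higher than the 126.89 m at MW-3, so the point is upgradient.

upgradient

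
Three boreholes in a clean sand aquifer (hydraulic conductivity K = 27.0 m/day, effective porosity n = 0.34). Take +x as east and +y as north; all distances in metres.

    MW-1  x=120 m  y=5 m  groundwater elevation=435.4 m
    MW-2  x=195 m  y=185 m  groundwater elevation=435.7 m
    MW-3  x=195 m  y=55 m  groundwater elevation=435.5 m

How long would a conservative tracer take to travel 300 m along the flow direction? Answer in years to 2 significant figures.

6.6 years

Three-point gradient (reference MW-1): Δ to MW-2 = (75, 180, +0.3), Δ to MW-3 = (75, 50, +0.1).
∂h/∂x = +0.0003077, ∂h/∂y = +0.001538 (det = -9750).
|∇h| = √(0.0003077² + 0.001538²) = 0.001568
Seepage velocity v = K·i/n = 27.0 × 0.001568 / 0.34 = 0.1245 m/day.
t = 300 / 0.1245 = 2410 days = 6.6 years.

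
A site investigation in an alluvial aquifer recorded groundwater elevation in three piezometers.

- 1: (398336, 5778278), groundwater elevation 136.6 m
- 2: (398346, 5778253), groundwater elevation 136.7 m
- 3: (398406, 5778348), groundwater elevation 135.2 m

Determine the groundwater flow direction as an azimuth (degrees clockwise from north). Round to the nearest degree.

053°

With h = a·x + b·y + c and 1 as origin, the differences give:
  10·a + (-25)·b = +0.1
  70·a + 70·b = -1.4
Eliminate b (×70 and ×(-25), subtract): 2450·a = -28.00 → a = ∂h/∂x = -0.01143
Back-substitute: b = ∂h/∂y = -0.008571.
Flow direction (−∇h) has components (+0.01143 E, +0.008571 N).
Azimuth = atan2(E, N) = atan2(+0.01143, +0.008571) = 53.1° ≈ 053°.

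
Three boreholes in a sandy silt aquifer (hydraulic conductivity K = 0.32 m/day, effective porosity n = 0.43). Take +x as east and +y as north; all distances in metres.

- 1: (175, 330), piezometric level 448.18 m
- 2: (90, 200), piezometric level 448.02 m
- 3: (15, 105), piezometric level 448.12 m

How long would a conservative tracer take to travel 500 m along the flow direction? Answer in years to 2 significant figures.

88 years

Three-point gradient (reference 1): Δ to 2 = (-85, -130, -0.16), Δ to 3 = (-160, -225, -0.06).
∂h/∂x = -0.01684, ∂h/∂y = +0.01224 (det = -1675).
|∇h| = √(-0.01684² + 0.01224²) = 0.02082
Seepage velocity v = K·i/n = 0.32 × 0.02082 / 0.43 = 0.01549 m/day.
t = 500 / 0.01549 = 3.228e+04 days = 88.4 years.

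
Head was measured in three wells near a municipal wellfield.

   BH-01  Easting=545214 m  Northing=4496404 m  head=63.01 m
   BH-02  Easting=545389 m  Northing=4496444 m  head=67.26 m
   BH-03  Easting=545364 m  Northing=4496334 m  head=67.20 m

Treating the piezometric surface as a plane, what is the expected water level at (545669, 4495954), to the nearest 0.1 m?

77.0 m

Taking BH-01 as reference: BH-02−BH-01 = (175, 40, +4.25); BH-03−BH-01 = (150, -70, +4.19).
Solve a·Δx + b·Δy = Δh: det = 175·(-70) − 150·40 = -18250.
∂h/∂x = [(+4.25)·(-70) − (+4.19)·40] / -18250 = +0.02548
∂h/∂y = [175·(+4.19) − 150·(+4.25)] / -18250 = -0.005247
h(545669, 4495954) = 63.01 + (+0.02548)·(455) + (-0.005247)·(-450) = 63.01 +11.596 +2.361 = 76.967 m.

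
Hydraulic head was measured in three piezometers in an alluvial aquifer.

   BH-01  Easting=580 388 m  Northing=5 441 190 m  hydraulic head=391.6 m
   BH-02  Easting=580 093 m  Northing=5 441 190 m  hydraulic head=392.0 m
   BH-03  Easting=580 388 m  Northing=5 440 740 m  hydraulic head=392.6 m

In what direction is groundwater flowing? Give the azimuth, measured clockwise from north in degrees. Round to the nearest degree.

031°

∂h/∂x = (392.0 − 391.6) / (580093 − 580388) = -0.001356
∂h/∂y = (392.6 − 391.6) / (5440740 − 5441190) = -0.002222
Flow direction (−∇h) has components (+0.001356 E, +0.002222 N).
Azimuth = atan2(E, N) = atan2(+0.001356, +0.002222) = 31.4° ≈ 031°.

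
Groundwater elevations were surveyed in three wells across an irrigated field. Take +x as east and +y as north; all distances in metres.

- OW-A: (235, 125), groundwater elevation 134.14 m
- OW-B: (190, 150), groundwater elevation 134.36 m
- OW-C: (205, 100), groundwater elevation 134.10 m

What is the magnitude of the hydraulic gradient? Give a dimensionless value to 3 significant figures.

0.00508

With h = a·x + b·y + c and OW-A as origin, the differences give:
  (-45)·a + 25·b = +0.22
  (-30)·a + (-25)·b = -0.04
Eliminate b (×(-25) and ×25, subtract): 1875·a = -4.500 → a = ∂h/∂x = -0.002400
Back-substitute: b = ∂h/∂y = +0.004480.
|∇h| = √(-0.002400² + 0.004480²) = 0.005082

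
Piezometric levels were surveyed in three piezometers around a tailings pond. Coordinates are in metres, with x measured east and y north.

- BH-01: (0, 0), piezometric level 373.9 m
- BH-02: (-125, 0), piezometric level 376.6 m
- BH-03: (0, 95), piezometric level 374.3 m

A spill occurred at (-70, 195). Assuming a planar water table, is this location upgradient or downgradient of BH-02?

∂h/∂x = (376.6 − 373.9) / (-125 − 0) = -0.02160
∂h/∂y = (374.3 − 373.9) / (95 − 0) = +0.004211
Head at (-70, 195) = 373.9 + (-0.02160)·(-70) + (+0.004211)·(195) = 376.23 m.
That is lower than the 376.6 m at BH-02, so the point is downgradient.

downgradient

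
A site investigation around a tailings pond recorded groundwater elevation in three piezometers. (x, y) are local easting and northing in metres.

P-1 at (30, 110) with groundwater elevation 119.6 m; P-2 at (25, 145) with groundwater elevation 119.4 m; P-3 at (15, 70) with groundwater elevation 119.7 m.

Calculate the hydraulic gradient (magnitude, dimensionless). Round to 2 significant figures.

Differences from P-1: to P-2 (Δx, Δy, Δh) = (-5, 35, -0.2); to P-3 = (-15, -40, +0.1).
Solve a·Δx + b·Δy = Δh: det = (-5)·(-40) − (-15)·35 = 725.
∂h/∂x = [(-0.2)·(-40) − (+0.1)·35] / 725 = +0.006207
∂h/∂y = [(-5)·(+0.1) − (-15)·(-0.2)] / 725 = -0.004828
|∇h| = √(0.006207² + -0.004828²) = 0.007864

0.0079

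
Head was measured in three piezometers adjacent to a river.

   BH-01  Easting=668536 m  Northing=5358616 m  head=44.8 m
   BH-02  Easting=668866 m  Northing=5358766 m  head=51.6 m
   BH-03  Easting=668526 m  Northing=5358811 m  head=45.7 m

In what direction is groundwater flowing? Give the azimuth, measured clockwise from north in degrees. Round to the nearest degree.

Differences from BH-01: to BH-02 (Δx, Δy, Δh) = (330, 150, +6.8); to BH-03 = (-10, 195, +0.9).
Determinant of the coordinate differences = 330·195 − (-10)·150 = 65850.
∂h/∂x = [(+6.8)·195 − (+0.9)·150] / 65850 = +0.01809
∂h/∂y = [330·(+0.9) − (-10)·(+6.8)] / 65850 = +0.005543
Flow direction (−∇h) has components (-0.01809 E, -0.005543 N).
Azimuth = atan2(E, N) = atan2(-0.01809, -0.005543) = 253.0° ≈ 253°.

253°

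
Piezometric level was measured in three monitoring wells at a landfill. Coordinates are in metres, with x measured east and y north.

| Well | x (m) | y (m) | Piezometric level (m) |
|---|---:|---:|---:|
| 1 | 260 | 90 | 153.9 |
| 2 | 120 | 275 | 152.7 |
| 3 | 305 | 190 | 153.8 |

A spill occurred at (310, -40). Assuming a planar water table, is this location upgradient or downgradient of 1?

upgradient

Taking 1 as reference: 2−1 = (-140, 185, -1.2); 3−1 = (45, 100, -0.1).
Determinant of the coordinate differences = (-140)·100 − 45·185 = -22325.
∂h/∂x = [(-1.2)·100 − (-0.1)·185] / -22325 = +0.004546
∂h/∂y = [(-140)·(-0.1) − 45·(-1.2)] / -22325 = -0.003046
Head at (310, -40) = 153.9 + (+0.004546)·(50) + (-0.003046)·(-130) = 154.52 m.
That is higher than the 153.9 m at 1, so the point is upgradient.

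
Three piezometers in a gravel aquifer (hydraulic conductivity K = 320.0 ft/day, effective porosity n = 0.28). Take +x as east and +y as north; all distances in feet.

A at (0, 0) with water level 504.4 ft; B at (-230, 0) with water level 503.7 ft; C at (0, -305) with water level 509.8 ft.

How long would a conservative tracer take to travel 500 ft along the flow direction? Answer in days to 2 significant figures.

24 days

∂h/∂x = (503.7 − 504.4) / (-230 − 0) = +0.003043
∂h/∂y = (509.8 − 504.4) / (-305 − 0) = -0.01770
|∇h| = √(0.003043² + -0.01770²) = 0.01796
Seepage velocity v = K·i/n = 320.0 × 0.01796 / 0.28 = 20.53 ft/day.
t = 500 / 20.53 = 24.35 days.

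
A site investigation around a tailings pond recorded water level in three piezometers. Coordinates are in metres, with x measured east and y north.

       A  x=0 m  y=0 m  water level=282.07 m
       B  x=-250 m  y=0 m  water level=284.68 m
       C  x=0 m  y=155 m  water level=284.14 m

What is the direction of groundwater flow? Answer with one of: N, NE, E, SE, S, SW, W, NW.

SE

∂h/∂x = (284.68 − 282.07) / (-250 − 0) = -0.01044
∂h/∂y = (284.14 − 282.07) / (155 − 0) = +0.01335
Flow = −∇h = (+0.01044 east, -0.01335 north), which points southeast.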